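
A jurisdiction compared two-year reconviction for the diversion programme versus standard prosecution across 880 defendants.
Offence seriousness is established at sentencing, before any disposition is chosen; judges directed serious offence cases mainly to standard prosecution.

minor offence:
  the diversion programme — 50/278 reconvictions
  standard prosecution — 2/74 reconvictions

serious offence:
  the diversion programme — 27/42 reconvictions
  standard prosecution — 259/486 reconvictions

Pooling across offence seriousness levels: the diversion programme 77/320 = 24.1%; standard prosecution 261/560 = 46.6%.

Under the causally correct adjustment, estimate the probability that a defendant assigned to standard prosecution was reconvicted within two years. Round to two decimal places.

The imbalance in offence seriousness arose from how defendants were allocated, not from anything the disposition did; and offence seriousness independently affects the outcome. The pooled gap is confounded — condition on offence seriousness.
Standardising standard prosecution to the population offence seriousness mix: 0.400·2/74 + 0.600·259/486 = 0.331.

0.33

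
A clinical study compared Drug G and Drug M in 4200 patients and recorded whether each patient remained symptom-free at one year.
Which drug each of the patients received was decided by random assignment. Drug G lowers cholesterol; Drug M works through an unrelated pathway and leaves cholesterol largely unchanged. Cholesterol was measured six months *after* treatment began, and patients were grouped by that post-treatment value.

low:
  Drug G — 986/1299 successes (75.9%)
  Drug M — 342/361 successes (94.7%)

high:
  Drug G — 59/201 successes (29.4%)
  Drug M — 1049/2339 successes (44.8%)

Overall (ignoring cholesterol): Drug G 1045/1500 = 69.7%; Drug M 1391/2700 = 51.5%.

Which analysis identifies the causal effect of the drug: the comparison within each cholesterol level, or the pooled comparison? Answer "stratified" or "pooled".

pooled

Because the drug influences cholesterol, cholesterol is a post-treatment mediator, not a confounder. Stratifying on it would bias the estimate; the causal effect is the crude pooled difference.
Pooled: Drug G 69.7% vs Drug M 51.5%; Drug G is higher overall.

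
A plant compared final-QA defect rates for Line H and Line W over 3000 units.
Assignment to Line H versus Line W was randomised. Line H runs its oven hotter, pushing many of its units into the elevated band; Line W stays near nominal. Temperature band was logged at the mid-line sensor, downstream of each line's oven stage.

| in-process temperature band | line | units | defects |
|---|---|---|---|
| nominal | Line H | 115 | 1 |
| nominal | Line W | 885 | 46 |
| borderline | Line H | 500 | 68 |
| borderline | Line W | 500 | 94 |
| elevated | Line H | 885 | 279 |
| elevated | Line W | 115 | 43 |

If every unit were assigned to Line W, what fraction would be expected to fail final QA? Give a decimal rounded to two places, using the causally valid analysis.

0.12

The stratified and pooled comparisons disagree (Line H wins within each in-process temperature band; Line W wins overall), so the answer turns on the causal role of in-process temperature band.
The distribution of in-process temperature band is itself part of what the line does — it is an intermediate outcome. Holding it fixed would remove that part of the effect; the total effect is the pooled difference.
So P(outcome | do(Line W)) is just the pooled rate for Line W: 183/1500 = 0.122.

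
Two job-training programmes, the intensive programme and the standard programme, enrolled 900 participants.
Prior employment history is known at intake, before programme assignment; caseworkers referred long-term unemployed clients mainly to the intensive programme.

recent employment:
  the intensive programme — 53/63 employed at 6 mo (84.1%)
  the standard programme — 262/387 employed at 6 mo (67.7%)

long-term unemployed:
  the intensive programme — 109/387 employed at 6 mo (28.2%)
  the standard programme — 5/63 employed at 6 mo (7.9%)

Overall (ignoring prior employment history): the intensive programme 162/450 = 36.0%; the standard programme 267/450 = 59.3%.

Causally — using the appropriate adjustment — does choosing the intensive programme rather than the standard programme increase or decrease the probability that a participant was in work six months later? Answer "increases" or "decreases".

Within every prior employment history level the intensive programme has the higher rate, yet pooled the standard programme does — Simpson's reversal.
Prior employment history satisfies the back-door criterion: it is not a descendant of the programme, and it blocks the spurious path from programme to outcome. Adjusting for it (i.e., using the within-prior employment history rates) gives the causal effect.
Within each level — recent employment: 84.1% vs 67.7%; long-term unemployed: 28.2% vs 7.9% — the intensive programme is higher every time.

increases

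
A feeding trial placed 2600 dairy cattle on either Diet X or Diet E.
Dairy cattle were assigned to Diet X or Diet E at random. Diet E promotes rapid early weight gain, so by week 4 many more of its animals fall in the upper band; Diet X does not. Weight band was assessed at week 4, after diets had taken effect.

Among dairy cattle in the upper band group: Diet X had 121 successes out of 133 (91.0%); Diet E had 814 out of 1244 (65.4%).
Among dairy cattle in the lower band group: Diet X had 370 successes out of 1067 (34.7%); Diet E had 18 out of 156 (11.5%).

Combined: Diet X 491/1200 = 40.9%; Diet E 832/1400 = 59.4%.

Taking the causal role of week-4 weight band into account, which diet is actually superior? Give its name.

Diet E

Stratifying would compare diets among dairy cattle the diets themselves sorted into week-4 weight band groups — a form of selection on an intermediate. The unconditioned pooled rates give the total causal effect.
Pooled: Diet X 40.9% vs Diet E 59.4%; Diet E is higher overall.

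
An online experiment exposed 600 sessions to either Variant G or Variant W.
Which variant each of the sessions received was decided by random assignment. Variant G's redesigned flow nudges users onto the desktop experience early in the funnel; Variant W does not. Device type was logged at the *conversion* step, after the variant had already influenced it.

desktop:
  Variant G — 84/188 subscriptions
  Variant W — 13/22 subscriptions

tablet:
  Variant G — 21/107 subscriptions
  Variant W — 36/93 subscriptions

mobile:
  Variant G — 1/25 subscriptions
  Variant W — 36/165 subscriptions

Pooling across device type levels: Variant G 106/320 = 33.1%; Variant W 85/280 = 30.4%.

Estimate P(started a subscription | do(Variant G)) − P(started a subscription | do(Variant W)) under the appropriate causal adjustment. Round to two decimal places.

+0.03

Device type is downstream of the variant. One should not condition on a consequence of treatment, so the overall rates are the right comparison.
The causal difference is the pooled difference: 0.331 − 0.304 = +0.028.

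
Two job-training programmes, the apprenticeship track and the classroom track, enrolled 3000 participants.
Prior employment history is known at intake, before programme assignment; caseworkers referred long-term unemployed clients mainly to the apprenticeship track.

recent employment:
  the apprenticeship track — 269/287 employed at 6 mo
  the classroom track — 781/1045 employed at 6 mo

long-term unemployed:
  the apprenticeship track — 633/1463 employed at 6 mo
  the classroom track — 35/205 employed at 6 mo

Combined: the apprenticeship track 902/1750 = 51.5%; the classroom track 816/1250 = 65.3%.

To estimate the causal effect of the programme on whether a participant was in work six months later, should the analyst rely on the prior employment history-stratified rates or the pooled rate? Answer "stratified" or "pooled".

stratified

The stratified and pooled comparisons disagree (the apprenticeship track wins within each prior employment history; the classroom track wins overall), so the answer turns on the causal role of prior employment history.
Nothing the programme does changes prior employment history; the imbalance is an allocation artefact. With prior employment history also predicting the outcome, the pooled figure is confounded, and the within-stratum comparison is the causal one.
Within each level — recent employment: 93.7% vs 74.7%; long-term unemployed: 43.3% vs 17.1% — the apprenticeship track is higher every time.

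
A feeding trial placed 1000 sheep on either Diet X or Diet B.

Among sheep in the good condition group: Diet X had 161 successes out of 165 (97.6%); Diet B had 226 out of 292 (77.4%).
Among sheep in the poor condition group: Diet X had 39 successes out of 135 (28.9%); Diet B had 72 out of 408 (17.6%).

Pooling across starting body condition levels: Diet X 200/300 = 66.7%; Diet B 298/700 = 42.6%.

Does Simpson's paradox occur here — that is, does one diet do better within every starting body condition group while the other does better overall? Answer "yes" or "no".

no

Within each starting body condition level (good condition 97.6% vs 77.4%; poor condition 28.9% vs 17.6%), Diet X has the higher rate every time. Pooled: 66.7% vs 42.6% — Diet X has the higher rate overall. They agree.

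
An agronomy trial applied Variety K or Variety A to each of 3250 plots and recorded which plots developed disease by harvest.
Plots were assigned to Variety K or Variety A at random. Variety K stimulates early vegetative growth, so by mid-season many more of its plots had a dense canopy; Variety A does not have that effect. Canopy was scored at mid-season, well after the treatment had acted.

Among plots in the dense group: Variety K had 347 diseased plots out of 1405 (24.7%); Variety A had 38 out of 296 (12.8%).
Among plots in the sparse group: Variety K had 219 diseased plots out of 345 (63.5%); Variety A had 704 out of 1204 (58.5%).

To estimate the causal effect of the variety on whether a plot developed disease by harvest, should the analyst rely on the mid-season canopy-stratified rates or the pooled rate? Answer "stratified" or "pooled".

Within every mid-season canopy level Variety A has the lower rate, yet pooled Variety K does — Simpson's reversal.
The distribution of mid-season canopy is itself part of what the variety does — it is an intermediate outcome. Holding it fixed would remove that part of the effect; the total effect is the pooled difference.
Pooled: Variety K 32.3% vs Variety A 49.5%; Variety K is lower overall.

pooled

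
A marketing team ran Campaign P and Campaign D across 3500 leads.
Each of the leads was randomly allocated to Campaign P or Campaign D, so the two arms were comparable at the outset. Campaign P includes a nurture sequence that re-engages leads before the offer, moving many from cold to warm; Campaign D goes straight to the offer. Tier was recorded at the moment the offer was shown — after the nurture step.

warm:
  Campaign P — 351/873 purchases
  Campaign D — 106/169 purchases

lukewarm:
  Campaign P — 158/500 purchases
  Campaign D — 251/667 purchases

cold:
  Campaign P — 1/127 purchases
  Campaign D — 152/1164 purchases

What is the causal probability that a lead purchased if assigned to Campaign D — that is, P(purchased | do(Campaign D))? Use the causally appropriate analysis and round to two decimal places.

Stratifying would compare campaigns among leads the campaigns themselves sorted into engagement tier groups — a form of selection on an intermediate. The unconditioned pooled rates give the total causal effect.
So P(outcome | do(Campaign D)) is just the pooled rate for Campaign D: 509/2000 = 0.255.

0.25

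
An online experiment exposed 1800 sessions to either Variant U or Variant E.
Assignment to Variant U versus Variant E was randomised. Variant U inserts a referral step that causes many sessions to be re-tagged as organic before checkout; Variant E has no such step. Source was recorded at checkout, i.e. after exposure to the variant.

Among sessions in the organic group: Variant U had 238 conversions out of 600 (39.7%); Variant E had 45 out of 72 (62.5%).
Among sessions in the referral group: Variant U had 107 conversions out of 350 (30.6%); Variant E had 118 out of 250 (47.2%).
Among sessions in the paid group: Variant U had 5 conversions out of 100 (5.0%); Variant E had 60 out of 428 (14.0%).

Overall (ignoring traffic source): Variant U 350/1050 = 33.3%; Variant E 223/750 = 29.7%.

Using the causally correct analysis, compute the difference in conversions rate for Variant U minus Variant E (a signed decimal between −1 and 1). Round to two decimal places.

Traffic source is downstream of the variant. One should not condition on a consequence of treatment, so the overall rates are the right comparison.
The causal difference is the pooled difference: 0.333 − 0.297 = +0.036.

+0.04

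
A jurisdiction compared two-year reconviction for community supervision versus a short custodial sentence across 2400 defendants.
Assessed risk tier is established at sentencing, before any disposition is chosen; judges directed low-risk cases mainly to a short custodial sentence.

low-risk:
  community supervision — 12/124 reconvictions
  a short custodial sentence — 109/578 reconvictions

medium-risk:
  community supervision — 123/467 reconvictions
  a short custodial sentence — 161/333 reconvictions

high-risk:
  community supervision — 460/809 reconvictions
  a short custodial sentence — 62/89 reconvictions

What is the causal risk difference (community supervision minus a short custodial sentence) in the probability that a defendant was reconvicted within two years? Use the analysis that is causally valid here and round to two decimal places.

-0.15

The assessed risk tier-specific comparison favours community supervision throughout, but the pooled figures favour a short custodial sentence. The question is whether to condition on assessed risk tier.
Assessed risk tier satisfies the back-door criterion: it is not a descendant of the disposition, and it blocks the spurious path from disposition to outcome. Adjusting for it (i.e., using the within-assessed risk tier rates) gives the causal effect.
Adjusting over the population distribution of assessed risk tier: 0.292·(0.097−0.189) + 0.333·(0.263−0.483) + 0.374·(0.569−0.697) = -0.148.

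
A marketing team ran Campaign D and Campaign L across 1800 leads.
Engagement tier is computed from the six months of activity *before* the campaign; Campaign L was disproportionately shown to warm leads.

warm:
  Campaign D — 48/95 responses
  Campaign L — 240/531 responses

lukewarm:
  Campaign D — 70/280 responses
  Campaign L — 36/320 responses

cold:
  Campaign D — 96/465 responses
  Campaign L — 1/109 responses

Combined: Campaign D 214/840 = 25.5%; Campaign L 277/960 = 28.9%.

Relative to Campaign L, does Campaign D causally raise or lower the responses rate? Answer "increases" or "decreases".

increases

Engagement tier is set before the campaign has any effect — it is not caused by the campaign — and it independently drives the outcome. That makes it a confounder, so the causal comparison is within engagement tier levels.
Within each level — warm: 50.5% vs 45.2%; lukewarm: 25.0% vs 11.2%; cold: 20.6% vs 0.9% — Campaign D is higher every time.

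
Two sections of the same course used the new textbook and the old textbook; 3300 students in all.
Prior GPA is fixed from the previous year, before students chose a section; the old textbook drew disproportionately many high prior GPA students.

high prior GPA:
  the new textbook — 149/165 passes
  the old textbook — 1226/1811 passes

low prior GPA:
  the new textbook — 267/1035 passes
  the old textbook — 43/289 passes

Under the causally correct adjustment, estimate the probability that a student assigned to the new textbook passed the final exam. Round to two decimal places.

The stratified and pooled comparisons disagree (the new textbook wins within each prior GPA band; the old textbook wins overall), so the answer turns on the causal role of prior GPA band.
Prior GPA band satisfies the back-door criterion: it is not a descendant of the teaching method, and it blocks the spurious path from teaching method to outcome. Adjusting for it (i.e., using the within-prior GPA band rates) gives the causal effect.
Standardising the new textbook to the population prior GPA band mix: 0.599·149/165 + 0.401·267/1035 = 0.644.

0.64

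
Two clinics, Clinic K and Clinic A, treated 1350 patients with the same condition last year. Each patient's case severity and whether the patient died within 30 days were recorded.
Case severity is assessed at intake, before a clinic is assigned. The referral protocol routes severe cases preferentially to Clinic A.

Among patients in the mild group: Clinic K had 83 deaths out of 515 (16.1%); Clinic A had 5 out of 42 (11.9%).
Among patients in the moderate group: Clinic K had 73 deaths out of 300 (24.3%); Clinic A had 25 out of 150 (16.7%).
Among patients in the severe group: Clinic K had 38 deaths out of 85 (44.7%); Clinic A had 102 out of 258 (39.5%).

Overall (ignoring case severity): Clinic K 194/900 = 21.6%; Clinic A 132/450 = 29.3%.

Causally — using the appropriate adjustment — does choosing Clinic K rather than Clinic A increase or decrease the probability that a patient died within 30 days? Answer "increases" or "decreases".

Since case severity is a pre-existing factor (not a product of the clinic) and it affects the outcome on its own, it is a confounder. The stratified rates, not the pooled rate, identify the causal effect.
Within each level — mild: 16.1% vs 11.9%; moderate: 24.3% vs 16.7%; severe: 44.7% vs 39.5% — Clinic A is lower every time.

increases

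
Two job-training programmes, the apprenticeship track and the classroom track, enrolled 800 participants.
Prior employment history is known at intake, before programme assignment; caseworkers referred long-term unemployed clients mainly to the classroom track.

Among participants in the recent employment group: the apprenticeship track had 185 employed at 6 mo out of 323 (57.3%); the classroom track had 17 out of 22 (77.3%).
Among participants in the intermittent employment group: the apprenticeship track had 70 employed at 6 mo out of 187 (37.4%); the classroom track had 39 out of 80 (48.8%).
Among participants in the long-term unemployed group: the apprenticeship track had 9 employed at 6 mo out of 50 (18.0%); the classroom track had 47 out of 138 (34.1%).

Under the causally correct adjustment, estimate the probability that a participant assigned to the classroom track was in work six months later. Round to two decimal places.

0.58

The prior employment history-specific comparison favours the classroom track throughout, but the pooled figures favour the apprenticeship track. The question is whether to condition on prior employment history.
Prior employment history differs across programmes for reasons unrelated to any effect of the programme itself, and it separately predicts the outcome — a classic confounder. We must compare within prior employment history levels.
Standardising the classroom track to the population prior employment history mix: 0.431·17/22 + 0.334·39/80 + 0.235·47/138 = 0.576.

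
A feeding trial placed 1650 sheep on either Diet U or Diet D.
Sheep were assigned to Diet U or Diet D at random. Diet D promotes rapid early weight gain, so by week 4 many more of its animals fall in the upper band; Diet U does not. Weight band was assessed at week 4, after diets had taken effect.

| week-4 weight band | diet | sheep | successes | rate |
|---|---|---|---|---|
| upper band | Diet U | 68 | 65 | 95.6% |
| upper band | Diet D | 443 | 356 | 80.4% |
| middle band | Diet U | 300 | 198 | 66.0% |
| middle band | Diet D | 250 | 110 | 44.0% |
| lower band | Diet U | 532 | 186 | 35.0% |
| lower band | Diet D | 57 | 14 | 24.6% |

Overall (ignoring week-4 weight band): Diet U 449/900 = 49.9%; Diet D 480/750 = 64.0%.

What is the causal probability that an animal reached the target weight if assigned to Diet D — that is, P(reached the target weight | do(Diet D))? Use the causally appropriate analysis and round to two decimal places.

The week-4 weight band-specific comparison favours Diet U throughout, but the pooled figures favour Diet D. The question is whether to condition on week-4 weight band.
Week-4 weight band here is a post-treatment variable shaped by the diet; conditioning on it would introduce bias rather than remove it. The overall comparison is the causal one.
So P(outcome | do(Diet D)) is just the pooled rate for Diet D: 480/750 = 0.640.

0.64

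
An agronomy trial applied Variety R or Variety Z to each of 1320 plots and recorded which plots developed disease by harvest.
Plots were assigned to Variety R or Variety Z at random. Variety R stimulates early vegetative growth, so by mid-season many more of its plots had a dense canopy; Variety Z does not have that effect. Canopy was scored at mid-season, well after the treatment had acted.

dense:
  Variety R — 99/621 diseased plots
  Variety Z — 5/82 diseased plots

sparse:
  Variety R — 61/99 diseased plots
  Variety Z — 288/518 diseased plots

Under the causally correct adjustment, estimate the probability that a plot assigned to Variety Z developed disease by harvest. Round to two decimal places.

0.49

The stratified and pooled comparisons disagree (Variety Z wins within each mid-season canopy; Variety R wins overall), so the answer turns on the causal role of mid-season canopy.
Mid-season canopy is recorded after the variety and is itself shifted by it — it sits on the causal path from variety to outcome. Conditioning on a mediator would strip out part of the effect we want; the pooled comparison gives the total causal effect.
So P(outcome | do(Variety Z)) is just the pooled rate for Variety Z: 293/600 = 0.488.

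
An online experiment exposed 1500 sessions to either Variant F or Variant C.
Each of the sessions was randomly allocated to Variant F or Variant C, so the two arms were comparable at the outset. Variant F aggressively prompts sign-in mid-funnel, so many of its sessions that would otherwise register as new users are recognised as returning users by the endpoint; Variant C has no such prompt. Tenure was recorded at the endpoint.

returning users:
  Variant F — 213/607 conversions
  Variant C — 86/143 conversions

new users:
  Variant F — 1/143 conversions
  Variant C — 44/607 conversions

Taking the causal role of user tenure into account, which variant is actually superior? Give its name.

Variant F

Stratifying would compare variants among sessions the variants themselves sorted into user tenure groups — a form of selection on an intermediate. The unconditioned pooled rates give the total causal effect.
Pooled: Variant F 28.5% vs Variant C 17.3%; Variant F is higher overall.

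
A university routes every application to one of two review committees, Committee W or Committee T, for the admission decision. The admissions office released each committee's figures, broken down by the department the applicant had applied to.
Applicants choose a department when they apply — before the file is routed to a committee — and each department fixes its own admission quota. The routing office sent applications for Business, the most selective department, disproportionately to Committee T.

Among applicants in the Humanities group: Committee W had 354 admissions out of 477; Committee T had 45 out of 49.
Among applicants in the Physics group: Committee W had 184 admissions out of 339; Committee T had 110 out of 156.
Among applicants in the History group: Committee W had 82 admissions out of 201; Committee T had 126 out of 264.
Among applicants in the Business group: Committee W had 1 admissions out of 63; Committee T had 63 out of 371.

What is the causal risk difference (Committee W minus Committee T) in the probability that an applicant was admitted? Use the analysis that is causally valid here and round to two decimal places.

-0.14

Since department is a pre-existing factor (not a product of the review committee) and it affects the outcome on its own, it is a confounder. The stratified rates, not the pooled rate, identify the causal effect.
Adjusting over the population distribution of department: 0.274·(0.742−0.918) + 0.258·(0.543−0.705) + 0.242·(0.408−0.477) + 0.226·(0.016−0.170) = -0.142.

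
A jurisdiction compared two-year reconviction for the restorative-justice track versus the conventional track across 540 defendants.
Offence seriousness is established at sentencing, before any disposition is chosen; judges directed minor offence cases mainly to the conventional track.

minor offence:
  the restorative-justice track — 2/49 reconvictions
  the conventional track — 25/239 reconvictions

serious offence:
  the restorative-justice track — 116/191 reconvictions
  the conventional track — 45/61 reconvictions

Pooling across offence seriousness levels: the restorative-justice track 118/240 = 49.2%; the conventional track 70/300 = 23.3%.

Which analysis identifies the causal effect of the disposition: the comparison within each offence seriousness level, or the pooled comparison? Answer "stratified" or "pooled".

stratified

The offence seriousness-specific comparison favours the restorative-justice track throughout, but the pooled figures favour the conventional track. The question is whether to condition on offence seriousness.
Offence seriousness is set before the disposition has any effect — it is not caused by the disposition — and it independently drives the outcome. That makes it a confounder, so the causal comparison is within offence seriousness levels.
Within each level — minor offence: 4.1% vs 10.5%; serious offence: 60.7% vs 73.8% — the restorative-justice track is lower every time.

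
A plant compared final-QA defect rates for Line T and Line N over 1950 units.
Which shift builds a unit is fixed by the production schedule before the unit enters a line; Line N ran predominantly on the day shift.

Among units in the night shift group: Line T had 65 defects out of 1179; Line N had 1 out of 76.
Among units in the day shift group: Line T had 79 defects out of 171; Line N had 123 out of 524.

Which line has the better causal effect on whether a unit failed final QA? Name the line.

The stratified and pooled comparisons disagree (Line N wins within each shift; Line T wins overall), so the answer turns on the causal role of shift.
Shift is set before the line has any effect — it is not caused by the line — and it independently drives the outcome. That makes it a confounder, so the causal comparison is within shift levels.
Within each level — night shift: 5.5% vs 1.3%; day shift: 46.2% vs 23.5% — Line N is lower every time.

Line N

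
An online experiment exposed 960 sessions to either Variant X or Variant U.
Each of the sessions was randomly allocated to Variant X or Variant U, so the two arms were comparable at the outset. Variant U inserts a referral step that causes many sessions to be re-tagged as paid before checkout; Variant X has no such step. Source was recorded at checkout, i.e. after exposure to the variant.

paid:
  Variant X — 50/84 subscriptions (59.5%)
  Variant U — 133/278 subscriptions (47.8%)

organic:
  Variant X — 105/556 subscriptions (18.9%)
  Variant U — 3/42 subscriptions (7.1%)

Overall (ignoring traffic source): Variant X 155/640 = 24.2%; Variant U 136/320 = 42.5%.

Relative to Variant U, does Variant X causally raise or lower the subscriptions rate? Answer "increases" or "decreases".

Within every traffic source level Variant X has the higher rate, yet pooled Variant U does — Simpson's reversal.
The distribution of traffic source is itself part of what the variant does — it is an intermediate outcome. Holding it fixed would remove that part of the effect; the total effect is the pooled difference.
Pooled: Variant X 24.2% vs Variant U 42.5%; Variant U is higher overall.

decreases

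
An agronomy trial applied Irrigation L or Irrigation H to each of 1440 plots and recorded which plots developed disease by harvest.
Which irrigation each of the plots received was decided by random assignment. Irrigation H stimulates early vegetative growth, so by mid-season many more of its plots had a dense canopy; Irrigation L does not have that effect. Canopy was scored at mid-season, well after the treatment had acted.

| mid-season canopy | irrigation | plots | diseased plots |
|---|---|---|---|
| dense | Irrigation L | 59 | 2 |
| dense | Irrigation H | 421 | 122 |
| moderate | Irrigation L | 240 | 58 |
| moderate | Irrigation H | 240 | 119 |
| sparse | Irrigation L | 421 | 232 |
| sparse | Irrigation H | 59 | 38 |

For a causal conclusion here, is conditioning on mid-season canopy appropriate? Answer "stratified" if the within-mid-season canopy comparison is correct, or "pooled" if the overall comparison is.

The distribution of mid-season canopy is itself part of what the irrigation does — it is an intermediate outcome. Holding it fixed would remove that part of the effect; the total effect is the pooled difference.
Pooled: Irrigation L 40.6% vs Irrigation H 38.8%; Irrigation H is lower overall.

pooled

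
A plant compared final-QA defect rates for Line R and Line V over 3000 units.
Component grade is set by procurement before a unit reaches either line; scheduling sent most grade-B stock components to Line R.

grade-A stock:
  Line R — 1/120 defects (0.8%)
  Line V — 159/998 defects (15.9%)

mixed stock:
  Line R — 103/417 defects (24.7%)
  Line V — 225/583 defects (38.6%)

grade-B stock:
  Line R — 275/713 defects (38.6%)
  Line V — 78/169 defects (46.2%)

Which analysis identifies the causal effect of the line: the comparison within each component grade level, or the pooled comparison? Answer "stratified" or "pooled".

Within every component grade level Line R has the lower rate, yet pooled Line V does — Simpson's reversal.
Component grade differs across lines for reasons unrelated to any effect of the line itself, and it separately predicts the outcome — a classic confounder. We must compare within component grade levels.
Within each level — grade-A stock: 0.8% vs 15.9%; mixed stock: 24.7% vs 38.6%; grade-B stock: 38.6% vs 46.2% — Line R is lower every time.

stratified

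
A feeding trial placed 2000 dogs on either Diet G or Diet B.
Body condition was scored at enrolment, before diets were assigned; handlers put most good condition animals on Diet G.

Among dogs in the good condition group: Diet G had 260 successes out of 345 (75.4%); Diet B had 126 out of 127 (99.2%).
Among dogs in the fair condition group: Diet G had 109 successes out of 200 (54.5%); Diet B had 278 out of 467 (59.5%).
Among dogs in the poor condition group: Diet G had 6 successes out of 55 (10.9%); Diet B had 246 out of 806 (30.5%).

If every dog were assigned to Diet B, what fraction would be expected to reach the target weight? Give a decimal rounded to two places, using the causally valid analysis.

0.56

The imbalance in starting body condition arose from how dogs were allocated, not from anything the diet did; and starting body condition independently affects the outcome. The pooled gap is confounded — condition on starting body condition.
Standardising Diet B to the population starting body condition mix: 0.236·126/127 + 0.334·278/467 + 0.430·246/806 = 0.564.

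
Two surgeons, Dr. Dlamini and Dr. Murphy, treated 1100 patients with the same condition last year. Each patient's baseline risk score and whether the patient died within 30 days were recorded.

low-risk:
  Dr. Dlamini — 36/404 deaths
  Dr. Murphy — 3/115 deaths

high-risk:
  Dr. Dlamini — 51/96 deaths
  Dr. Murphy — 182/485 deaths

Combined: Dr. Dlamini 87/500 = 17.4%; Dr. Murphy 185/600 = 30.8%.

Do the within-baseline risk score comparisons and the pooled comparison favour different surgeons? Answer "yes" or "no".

Within each baseline risk score level (low-risk 8.9% vs 2.6%; high-risk 53.1% vs 37.5%), Dr. Murphy has the lower rate every time. Pooled: 17.4% vs 30.8% — Dr. Dlamini has the lower rate overall. The two comparisons disagree.

yes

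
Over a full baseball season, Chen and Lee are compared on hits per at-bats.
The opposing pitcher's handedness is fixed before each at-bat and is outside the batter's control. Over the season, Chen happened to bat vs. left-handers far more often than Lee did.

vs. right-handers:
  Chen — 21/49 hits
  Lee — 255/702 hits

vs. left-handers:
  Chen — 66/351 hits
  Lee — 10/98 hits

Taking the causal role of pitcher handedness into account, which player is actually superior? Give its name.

Chen

Pitcher handedness differs across players for reasons unrelated to any effect of the player itself, and it separately predicts the outcome — a classic confounder. We must compare within pitcher handedness levels.
Within each level — vs. right-handers: 42.9% vs 36.3%; vs. left-handers: 18.8% vs 10.2% — Chen is higher every time.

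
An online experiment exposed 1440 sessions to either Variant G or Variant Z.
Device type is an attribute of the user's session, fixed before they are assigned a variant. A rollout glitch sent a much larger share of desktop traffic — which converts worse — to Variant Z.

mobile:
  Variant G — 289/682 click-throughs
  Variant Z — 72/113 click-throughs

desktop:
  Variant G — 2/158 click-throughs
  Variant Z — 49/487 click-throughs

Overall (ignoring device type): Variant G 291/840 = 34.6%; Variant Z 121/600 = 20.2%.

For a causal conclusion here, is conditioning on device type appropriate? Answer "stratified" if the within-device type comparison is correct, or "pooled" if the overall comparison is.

The stratified and pooled comparisons disagree (Variant Z wins within each device type; Variant G wins overall), so the answer turns on the causal role of device type.
Since device type is a pre-existing factor (not a product of the variant) and it affects the outcome on its own, it is a confounder. The stratified rates, not the pooled rate, identify the causal effect.
Within each level — mobile: 42.4% vs 63.7%; desktop: 1.3% vs 10.1% — Variant Z is higher every time.

stratified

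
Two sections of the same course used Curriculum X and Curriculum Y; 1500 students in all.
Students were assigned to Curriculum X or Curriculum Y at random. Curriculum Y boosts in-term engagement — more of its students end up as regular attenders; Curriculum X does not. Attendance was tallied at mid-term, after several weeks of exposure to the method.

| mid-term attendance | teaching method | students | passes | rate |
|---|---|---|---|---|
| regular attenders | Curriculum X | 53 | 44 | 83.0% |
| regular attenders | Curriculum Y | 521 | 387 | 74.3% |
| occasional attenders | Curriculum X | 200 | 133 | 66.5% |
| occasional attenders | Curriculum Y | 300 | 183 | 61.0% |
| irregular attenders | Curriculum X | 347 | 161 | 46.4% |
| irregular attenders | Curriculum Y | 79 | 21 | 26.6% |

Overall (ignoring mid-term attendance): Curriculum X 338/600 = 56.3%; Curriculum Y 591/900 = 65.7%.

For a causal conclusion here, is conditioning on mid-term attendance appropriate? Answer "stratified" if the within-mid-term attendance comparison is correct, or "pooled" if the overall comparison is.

Mid-term attendance is recorded after the teaching method and is itself shifted by it — it sits on the causal path from teaching method to outcome. Conditioning on a mediator would strip out part of the effect we want; the pooled comparison gives the total causal effect.
Pooled: Curriculum X 56.3% vs Curriculum Y 65.7%; Curriculum Y is higher overall.

pooled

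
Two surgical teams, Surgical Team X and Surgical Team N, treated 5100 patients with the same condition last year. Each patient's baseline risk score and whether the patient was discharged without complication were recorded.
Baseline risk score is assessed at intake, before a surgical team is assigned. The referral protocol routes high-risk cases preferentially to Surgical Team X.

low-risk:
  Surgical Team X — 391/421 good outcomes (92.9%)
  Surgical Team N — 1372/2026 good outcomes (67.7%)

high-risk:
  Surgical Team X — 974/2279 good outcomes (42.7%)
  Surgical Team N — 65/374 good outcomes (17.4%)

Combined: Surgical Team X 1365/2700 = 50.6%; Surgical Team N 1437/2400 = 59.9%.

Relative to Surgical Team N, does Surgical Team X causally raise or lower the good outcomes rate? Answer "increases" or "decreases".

increases

Within every baseline risk score level Surgical Team X has the higher rate, yet pooled Surgical Team N does — Simpson's reversal.
Baseline risk score is set before the surgical team has any effect — it is not caused by the surgical team — and it independently drives the outcome. That makes it a confounder, so the causal comparison is within baseline risk score levels.
Within each level — low-risk: 92.9% vs 67.7%; high-risk: 42.7% vs 17.4% — Surgical Team X is higher every time.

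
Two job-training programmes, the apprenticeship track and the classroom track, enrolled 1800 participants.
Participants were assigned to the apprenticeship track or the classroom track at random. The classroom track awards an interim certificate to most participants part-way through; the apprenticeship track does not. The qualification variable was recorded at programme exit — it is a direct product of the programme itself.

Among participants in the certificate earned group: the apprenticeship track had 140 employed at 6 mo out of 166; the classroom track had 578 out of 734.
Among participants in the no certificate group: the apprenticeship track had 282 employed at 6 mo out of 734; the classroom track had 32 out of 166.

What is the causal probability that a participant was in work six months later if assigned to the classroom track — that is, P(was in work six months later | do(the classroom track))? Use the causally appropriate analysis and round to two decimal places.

0.68

Qualification attained during the programme is downstream of the programme. One should not condition on a consequence of treatment, so the overall rates are the right comparison.
So P(outcome | do(the classroom track)) is just the pooled rate for the classroom track: 610/900 = 0.678.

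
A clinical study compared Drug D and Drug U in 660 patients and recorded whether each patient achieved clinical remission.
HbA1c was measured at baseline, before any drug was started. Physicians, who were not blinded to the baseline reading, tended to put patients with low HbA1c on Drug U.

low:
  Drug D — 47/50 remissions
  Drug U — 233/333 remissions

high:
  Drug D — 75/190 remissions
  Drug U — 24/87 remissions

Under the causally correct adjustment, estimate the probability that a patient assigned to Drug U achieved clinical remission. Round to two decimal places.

Here HbA1c is a common cause — it drives both which drug a case falls under and the outcome. The crude comparison mixes populations; the stratum-specific rates are the causally relevant ones.
Standardising Drug U to the population HbA1c mix: 0.580·233/333 + 0.420·24/87 = 0.522.

0.52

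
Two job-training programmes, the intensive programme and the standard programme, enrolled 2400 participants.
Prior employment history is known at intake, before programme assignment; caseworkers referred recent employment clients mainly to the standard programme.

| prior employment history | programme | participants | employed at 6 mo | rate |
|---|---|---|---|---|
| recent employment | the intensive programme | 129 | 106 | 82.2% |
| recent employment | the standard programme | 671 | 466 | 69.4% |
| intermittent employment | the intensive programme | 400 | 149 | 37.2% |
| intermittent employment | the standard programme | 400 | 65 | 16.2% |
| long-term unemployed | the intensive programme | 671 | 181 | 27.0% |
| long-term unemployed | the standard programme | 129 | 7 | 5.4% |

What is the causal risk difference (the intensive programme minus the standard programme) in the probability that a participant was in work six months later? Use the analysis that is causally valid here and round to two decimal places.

Nothing the programme does changes prior employment history; the imbalance is an allocation artefact. With prior employment history also predicting the outcome, the pooled figure is confounded, and the within-stratum comparison is the causal one.
Adjusting over the population distribution of prior employment history: 0.333·(0.822−0.694) + 0.333·(0.372−0.163) + 0.333·(0.270−0.054) = +0.184.

+0.18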